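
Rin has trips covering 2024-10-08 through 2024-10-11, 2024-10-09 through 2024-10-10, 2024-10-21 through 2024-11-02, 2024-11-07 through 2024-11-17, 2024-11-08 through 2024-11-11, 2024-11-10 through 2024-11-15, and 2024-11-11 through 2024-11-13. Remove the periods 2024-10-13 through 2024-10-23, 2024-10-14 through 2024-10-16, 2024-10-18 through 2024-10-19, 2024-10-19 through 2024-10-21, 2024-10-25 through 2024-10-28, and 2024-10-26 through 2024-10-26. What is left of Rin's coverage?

Merge the first list: 2024-10-08 through 2024-10-11, 2024-10-21 through 2024-11-02, 2024-11-07 through 2024-11-17.
Merge the second list: 2024-10-13 through 2024-10-23, 2024-10-25 through 2024-10-28.
2024-10-08 through 2024-10-11 is untouched.
2024-10-21 through 2024-11-02 with B removed leaves 2024-10-24 through 2024-10-24, 2024-10-29 through 2024-11-02.
2024-11-07 through 2024-11-17 is untouched.

2024-10-08 through 2024-10-11, 2024-10-24 through 2024-10-24, 2024-10-29 through 2024-11-02, 2024-11-07 through 2024-11-17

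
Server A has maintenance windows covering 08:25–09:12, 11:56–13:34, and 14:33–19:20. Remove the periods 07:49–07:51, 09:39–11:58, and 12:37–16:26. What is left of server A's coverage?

08:25–09:12, 11:58–12:37, 16:26–19:20

08:25–09:12: no B overlap → unchanged.
11:56–13:34 minus B → 11:58–12:37.
14:33–19:20 minus B → 16:26–19:20.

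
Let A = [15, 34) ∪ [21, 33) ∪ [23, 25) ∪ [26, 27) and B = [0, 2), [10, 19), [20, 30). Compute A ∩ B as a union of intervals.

Merge the first list: [15, 34).
[15, 34) ∩ B → [15, 19), [20, 30).

[15, 19) ∪ [20, 30)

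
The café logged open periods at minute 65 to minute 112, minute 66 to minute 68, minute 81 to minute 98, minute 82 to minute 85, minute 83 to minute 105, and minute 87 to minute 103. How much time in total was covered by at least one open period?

Merged: minute 65 to minute 112.
Length: 47 minutes.

47 minutes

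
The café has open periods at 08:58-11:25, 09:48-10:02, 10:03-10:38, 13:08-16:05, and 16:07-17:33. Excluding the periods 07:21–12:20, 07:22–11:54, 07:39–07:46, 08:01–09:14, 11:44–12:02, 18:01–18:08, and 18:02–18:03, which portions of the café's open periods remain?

13:08-16:05, 16:07-17:33

A, merged: 08:58-11:25, 13:08-16:05, 16:07-17:33.
B, merged: 07:21-12:20, 18:01-18:08.
08:58-11:25: entirely removed.
13:08-16:05: nothing removed.
16:07-17:33: nothing removed.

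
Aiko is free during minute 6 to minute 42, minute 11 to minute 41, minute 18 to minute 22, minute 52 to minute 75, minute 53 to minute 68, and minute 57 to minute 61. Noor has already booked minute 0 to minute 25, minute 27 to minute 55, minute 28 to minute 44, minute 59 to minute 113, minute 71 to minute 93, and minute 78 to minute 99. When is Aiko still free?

Merge the first list: minute 6 to minute 42, minute 52 to minute 75.
Merge the second list: minute 0 to minute 25, minute 27 to minute 55, minute 59 to minute 113.
minute 6 to minute 42 minus B → minute 25 to minute 27.
minute 52 to minute 75 minus B → minute 55 to minute 59.

minute 25 to minute 27, minute 55 to minute 59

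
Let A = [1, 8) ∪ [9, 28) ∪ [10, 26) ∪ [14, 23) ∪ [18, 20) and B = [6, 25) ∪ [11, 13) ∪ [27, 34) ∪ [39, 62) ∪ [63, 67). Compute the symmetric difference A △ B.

A, merged: [1, 8), [9, 28).
B, merged: [6, 25), [27, 34), [39, 62), [63, 67).
A but not B: [1, 6), [25, 27).
B but not A: [8, 9), [28, 34), [39, 62), [63, 67).
Combining gives A △ B.

[1, 6) ∪ [8, 9) ∪ [25, 27) ∪ [28, 34) ∪ [39, 62) ∪ [63, 67)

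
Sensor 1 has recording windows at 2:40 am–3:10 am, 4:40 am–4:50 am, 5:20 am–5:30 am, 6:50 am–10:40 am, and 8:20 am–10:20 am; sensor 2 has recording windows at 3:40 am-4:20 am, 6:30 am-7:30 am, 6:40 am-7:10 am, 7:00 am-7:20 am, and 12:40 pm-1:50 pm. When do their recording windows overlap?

A, merged: 2:40 am–3:10 am, 4:40 am–4:50 am, 5:20 am–5:30 am, 6:50 am–10:40 am.
B, merged: 3:40 am–4:20 am, 6:30 am–7:30 am, 12:40 pm–1:50 pm.
2:40 am–3:10 am falls entirely outside B.
4:40 am–4:50 am falls entirely outside B.
5:20 am–5:30 am falls entirely outside B.
6:50 am–10:40 am overlaps B on 6:50 am–7:30 am.

6:50 am–7:30 am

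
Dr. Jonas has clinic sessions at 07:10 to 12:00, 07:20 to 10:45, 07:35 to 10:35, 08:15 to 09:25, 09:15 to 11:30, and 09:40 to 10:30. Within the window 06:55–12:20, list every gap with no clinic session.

After merging, the occupied span is 07:10-12:00.
Complement within 06:55-12:20: 06:55-07:10, 12:00-12:20.

06:55-07:10, 12:00-12:20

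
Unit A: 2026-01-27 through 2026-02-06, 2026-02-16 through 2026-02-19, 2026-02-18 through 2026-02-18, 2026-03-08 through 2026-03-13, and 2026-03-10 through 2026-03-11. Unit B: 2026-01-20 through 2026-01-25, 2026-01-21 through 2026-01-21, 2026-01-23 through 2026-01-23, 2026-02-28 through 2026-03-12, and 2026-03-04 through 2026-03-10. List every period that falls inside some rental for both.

2026-03-08 through 2026-03-12

Merge the first list: 2026-01-27 through 2026-02-06, 2026-02-16 through 2026-02-19, 2026-03-08 through 2026-03-13.
Merge the second list: 2026-01-20 through 2026-01-25, 2026-02-28 through 2026-03-12.
2026-01-27 through 2026-02-06 falls entirely outside B.
2026-02-16 through 2026-02-19 falls entirely outside B.
2026-03-08 through 2026-03-13 overlaps B on 2026-03-08 through 2026-03-12.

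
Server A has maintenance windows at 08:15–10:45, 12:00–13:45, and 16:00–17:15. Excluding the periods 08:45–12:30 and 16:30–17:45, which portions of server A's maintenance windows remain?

08:15-10:45 \ B = 08:15-08:45.
12:00-13:45 \ B = 12:30-13:45.
16:00-17:15 \ B = 16:00-16:30.

08:15-08:45, 12:30-13:45, 16:00-16:30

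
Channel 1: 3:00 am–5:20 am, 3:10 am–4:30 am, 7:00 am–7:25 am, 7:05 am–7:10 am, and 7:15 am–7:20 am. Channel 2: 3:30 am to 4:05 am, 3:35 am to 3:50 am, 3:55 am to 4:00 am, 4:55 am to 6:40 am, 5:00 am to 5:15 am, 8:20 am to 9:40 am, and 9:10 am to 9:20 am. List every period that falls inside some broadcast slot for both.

A, merged: 3:00 am–5:20 am, 7:00 am–7:25 am.
B, merged: 3:30 am–4:05 am, 4:55 am–6:40 am, 8:20 am–9:40 am.
3:00 am–5:20 am ∩ B → 3:30 am–4:05 am, 4:55 am–5:20 am.
7:00 am–7:25 am meets no B interval.

3:30 am–4:05 am, 4:55 am–5:20 am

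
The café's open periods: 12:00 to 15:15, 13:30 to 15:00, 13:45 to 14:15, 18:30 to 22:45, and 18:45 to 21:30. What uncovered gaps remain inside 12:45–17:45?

The merged coverage is 12:00–15:15, 18:30–22:45.
Complement within 12:45–17:45: 15:15–17:45.

15:15–17:45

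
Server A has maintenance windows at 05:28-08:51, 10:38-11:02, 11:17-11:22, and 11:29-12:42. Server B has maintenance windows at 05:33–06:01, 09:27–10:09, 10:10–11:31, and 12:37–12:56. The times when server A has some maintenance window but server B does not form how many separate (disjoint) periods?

A \ B = 05:28-05:33, 06:01-08:51, 11:31-12:37.
That is 3 disjoint pieces.

3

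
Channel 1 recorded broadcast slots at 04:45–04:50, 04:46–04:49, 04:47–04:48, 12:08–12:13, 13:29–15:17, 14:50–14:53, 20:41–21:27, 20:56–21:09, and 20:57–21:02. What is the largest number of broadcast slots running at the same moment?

Walk the sorted start/end points keeping a running depth.
The depth first hits 3 at 04:47.

3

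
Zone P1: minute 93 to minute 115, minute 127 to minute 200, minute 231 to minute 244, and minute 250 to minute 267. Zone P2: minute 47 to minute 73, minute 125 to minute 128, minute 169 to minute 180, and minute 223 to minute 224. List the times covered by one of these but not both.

Only in the first: minute 93 to minute 115, minute 128 to minute 169, minute 180 to minute 200, minute 231 to minute 244, minute 250 to minute 267.
Only in the second: minute 47 to minute 73, minute 125 to minute 127, minute 223 to minute 224.
Together these are the periods covered by exactly one.

minute 47 to minute 73, minute 93 to minute 115, minute 125 to minute 127, minute 128 to minute 169, minute 180 to minute 200, minute 223 to minute 224, minute 231 to minute 244, minute 250 to minute 267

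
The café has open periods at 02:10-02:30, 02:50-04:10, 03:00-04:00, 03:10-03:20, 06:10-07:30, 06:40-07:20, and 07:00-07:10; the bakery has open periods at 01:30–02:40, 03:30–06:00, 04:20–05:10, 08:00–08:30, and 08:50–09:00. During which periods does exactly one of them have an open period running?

First set merges to 02:10–02:30, 02:50–04:10, 06:10–07:30.
Second set merges to 01:30–02:40, 03:30–06:00, 08:00–08:30, 08:50–09:00.
A but not B: 02:50–03:30, 06:10–07:30.
B but not A: 01:30–02:10, 02:30–02:40, 04:10–06:00, 08:00–08:30, 08:50–09:00.
Combining gives A △ B.

01:30–02:10, 02:30–02:40, 02:50–03:30, 04:10–06:00, 06:10–07:30, 08:00–08:30, 08:50–09:00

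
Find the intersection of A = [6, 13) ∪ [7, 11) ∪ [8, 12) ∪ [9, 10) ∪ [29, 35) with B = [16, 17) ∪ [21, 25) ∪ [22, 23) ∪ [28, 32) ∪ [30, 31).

[29, 32)

A, merged: [6, 13), [29, 35).
B, merged: [16, 17), [21, 25), [28, 32).
[6, 13) falls entirely outside B.
[29, 35) overlaps B on [29, 32).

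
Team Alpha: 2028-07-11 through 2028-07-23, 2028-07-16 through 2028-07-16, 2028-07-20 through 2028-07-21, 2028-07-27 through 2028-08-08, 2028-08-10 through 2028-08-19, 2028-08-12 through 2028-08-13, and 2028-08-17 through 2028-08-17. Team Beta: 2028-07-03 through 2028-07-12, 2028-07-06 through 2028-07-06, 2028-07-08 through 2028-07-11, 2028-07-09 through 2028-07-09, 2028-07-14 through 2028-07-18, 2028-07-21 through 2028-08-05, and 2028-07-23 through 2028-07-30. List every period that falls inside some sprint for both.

2028-07-11 through 2028-07-12, 2028-07-14 through 2028-07-18, 2028-07-21 through 2028-07-23, 2028-07-27 through 2028-08-05

First set merges to 2028-07-11 through 2028-07-23, 2028-07-27 through 2028-08-08, 2028-08-10 through 2028-08-19.
Second set merges to 2028-07-03 through 2028-07-12, 2028-07-14 through 2028-07-18, 2028-07-21 through 2028-08-05.
2028-07-11 through 2028-07-23 ∩ B → 2028-07-11 through 2028-07-12, 2028-07-14 through 2028-07-18, 2028-07-21 through 2028-07-23.
2028-07-27 through 2028-08-08 ∩ B → 2028-07-27 through 2028-08-05.
2028-08-10 through 2028-08-19 meets no B interval.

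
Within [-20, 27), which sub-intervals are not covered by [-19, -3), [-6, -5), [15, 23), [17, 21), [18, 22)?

The merged coverage is [-19, -3), [15, 23).
Uncovered inside [-20, 27): [-20, -19), [-3, 15), [23, 27).

[-20, -19) ∪ [-3, 15) ∪ [23, 27)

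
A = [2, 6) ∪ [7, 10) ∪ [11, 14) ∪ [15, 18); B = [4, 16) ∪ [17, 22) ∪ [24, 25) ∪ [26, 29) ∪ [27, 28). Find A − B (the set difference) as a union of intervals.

Second set merges to [4, 16), [17, 22), [24, 25), [26, 29).
[2, 6) minus B → [2, 4).
[7, 10): fully covered by B → removed.
[11, 14): fully covered by B → removed.
[15, 18) minus B → [16, 17).

[2, 4) ∪ [16, 17)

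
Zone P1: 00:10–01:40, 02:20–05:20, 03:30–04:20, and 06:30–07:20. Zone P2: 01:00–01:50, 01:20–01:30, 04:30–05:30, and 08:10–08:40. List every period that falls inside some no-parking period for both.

First set merges to 00:10-01:40, 02:20-05:20, 06:30-07:20.
Second set merges to 01:00-01:50, 04:30-05:30, 08:10-08:40.
00:10-01:40 ∩ B → 01:00-01:40.
02:20-05:20 ∩ B → 04:30-05:20.
06:30-07:20 meets no B interval.

01:00-01:40, 04:30-05:20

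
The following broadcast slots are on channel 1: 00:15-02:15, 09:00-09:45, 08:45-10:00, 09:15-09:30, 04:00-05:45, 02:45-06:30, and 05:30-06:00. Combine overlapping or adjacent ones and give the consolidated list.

00:15–02:15, 02:45–06:30, 08:45–10:00

Sort by start: 00:15–02:15, 02:45–06:30, 04:00–05:45, 05:30–06:00, 08:45–10:00, 09:00–09:45, 09:15–09:30.
02:45–06:30 is disjoint → start new block.
04:00–05:45 overlaps/touches 02:45–06:30 → extend to 02:45–06:30.
05:30–06:00 overlaps/touches 02:45–06:30 → extend to 02:45–06:30.
08:45–10:00 is disjoint → start new block.
09:00–09:45 overlaps/touches 08:45–10:00 → extend to 08:45–10:00.
09:15–09:30 overlaps/touches 08:45–10:00 → extend to 08:45–10:00.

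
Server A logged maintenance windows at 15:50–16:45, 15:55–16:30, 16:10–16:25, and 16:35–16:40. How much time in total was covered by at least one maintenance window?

Merged: 15:50–16:45.
Length: 55 min.

55 min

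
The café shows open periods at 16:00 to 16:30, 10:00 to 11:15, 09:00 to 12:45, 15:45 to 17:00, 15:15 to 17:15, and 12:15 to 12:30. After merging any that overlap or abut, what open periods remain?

09:00–12:45, 15:15–17:15

Sort by start: 09:00–12:45, 10:00–11:15, 12:15–12:30, 15:15–17:15, 15:45–17:00, 16:00–16:30.
10:00–11:15 overlaps/touches 09:00–12:45 → extend to 09:00–12:45.
12:15–12:30 overlaps/touches 09:00–12:45 → extend to 09:00–12:45.
15:15–17:15 is disjoint → start new block.
15:45–17:00 overlaps/touches 15:15–17:15 → extend to 15:15–17:15.
16:00–16:30 overlaps/touches 15:15–17:15 → extend to 15:15–17:15.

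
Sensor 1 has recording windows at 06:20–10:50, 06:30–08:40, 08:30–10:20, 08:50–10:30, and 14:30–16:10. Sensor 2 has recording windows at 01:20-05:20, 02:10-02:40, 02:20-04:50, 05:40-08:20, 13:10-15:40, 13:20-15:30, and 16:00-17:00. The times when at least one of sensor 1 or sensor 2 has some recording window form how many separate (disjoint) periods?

3

A, merged: 06:20-10:50, 14:30-16:10.
B, merged: 01:20-05:20, 05:40-08:20, 13:10-15:40, 16:00-17:00.
A ∪ B = 01:20-05:20, 05:40-10:50, 13:10-17:00.
That is 3 disjoint pieces.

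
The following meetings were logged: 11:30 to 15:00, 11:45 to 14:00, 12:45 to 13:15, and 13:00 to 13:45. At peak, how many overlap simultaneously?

At 13:00, 4 of the intervals are simultaneously active.
No point has more.

4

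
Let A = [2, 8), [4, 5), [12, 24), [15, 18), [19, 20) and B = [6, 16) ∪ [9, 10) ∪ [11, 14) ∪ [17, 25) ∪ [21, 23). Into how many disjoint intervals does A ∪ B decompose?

1

Merge the first list: [2, 8), [12, 24).
Merge the second list: [6, 16), [17, 25).
A ∪ B = [2, 25).
That is 1 disjoint piece.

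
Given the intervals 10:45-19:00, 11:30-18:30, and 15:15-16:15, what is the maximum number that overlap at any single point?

At 15:15, 3 of the intervals are simultaneously active.
No point has more.

3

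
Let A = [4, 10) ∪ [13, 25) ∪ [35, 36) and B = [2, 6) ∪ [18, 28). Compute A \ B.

[6, 10) ∪ [13, 18) ∪ [35, 36)

[4, 10) minus B → [6, 10).
[13, 25) minus B → [13, 18).
[35, 36): no B overlap → unchanged.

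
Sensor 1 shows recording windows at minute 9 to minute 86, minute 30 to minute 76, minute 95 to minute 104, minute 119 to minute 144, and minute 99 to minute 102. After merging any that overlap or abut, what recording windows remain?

Sort by start: minute 9 to minute 86, minute 30 to minute 76, minute 95 to minute 104, minute 99 to minute 102, minute 119 to minute 144.
minute 30 to minute 76 overlaps/touches minute 9 to minute 86 → extend to minute 9 to minute 86.
minute 95 to minute 104 is disjoint → start new block.
minute 99 to minute 102 overlaps/touches minute 95 to minute 104 → extend to minute 95 to minute 104.
minute 119 to minute 144 is disjoint → start new block.

minute 9 to minute 86, minute 95 to minute 104, minute 119 to minute 144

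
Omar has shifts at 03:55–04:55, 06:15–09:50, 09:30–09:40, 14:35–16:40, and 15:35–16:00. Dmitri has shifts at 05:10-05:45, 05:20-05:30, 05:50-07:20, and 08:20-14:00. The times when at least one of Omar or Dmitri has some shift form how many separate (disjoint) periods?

A, merged: 03:55–04:55, 06:15–09:50, 14:35–16:40.
B, merged: 05:10–05:45, 05:50–07:20, 08:20–14:00.
A ∪ B = 03:55–04:55, 05:10–05:45, 05:50–14:00, 14:35–16:40.
That is 4 disjoint pieces.

4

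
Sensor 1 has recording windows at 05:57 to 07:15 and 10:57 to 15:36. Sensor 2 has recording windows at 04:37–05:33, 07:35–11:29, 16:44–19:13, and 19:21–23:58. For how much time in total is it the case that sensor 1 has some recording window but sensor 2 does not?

5 h 25 min

A \ B = 05:57–07:15, 11:29–15:36.
Total: 1 h 18 min + 4 h 7 min = 5 h 25 min.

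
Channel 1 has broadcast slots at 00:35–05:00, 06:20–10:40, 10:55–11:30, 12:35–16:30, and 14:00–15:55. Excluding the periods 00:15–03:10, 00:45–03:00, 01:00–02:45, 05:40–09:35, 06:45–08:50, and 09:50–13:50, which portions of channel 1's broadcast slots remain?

03:10–05:00, 09:35–09:50, 13:50–16:30

Merge the first list: 00:35–05:00, 06:20–10:40, 10:55–11:30, 12:35–16:30.
Merge the second list: 00:15–03:10, 05:40–09:35, 09:50–13:50.
00:35–05:00 with B removed leaves 03:10–05:00.
06:20–10:40 with B removed leaves 09:35–09:50.
10:55–11:30 lies entirely inside B → drops out.
12:35–16:30 with B removed leaves 13:50–16:30.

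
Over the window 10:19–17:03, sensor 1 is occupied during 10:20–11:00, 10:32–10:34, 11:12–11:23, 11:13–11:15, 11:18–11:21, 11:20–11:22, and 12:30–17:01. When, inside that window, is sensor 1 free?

10:19-10:20, 11:00-11:12, 11:23-12:30, 17:01-17:03

Covered (merged): 10:20-11:00, 11:12-11:23, 12:30-17:01.
Uncovered inside 10:19-17:03: 10:19-10:20, 11:00-11:12, 11:23-12:30, 17:01-17:03.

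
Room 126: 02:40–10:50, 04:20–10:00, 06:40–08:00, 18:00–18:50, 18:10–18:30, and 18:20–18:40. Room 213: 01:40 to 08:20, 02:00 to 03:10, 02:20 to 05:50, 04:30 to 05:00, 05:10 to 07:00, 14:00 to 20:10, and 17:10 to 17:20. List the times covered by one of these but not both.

01:40–02:40, 08:20–10:50, 14:00–18:00, 18:50–20:10

A, merged: 02:40–10:50, 18:00–18:50.
B, merged: 01:40–08:20, 14:00–20:10.
A but not B: 08:20–10:50.
B but not A: 01:40–02:40, 14:00–18:00, 18:50–20:10.
Combining gives A △ B.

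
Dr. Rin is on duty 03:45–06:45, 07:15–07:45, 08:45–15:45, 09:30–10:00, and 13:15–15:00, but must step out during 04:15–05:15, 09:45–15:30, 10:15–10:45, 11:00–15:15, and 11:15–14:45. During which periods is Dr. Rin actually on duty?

First set merges to 03:45–06:45, 07:15–07:45, 08:45–15:45.
Second set merges to 04:15–05:15, 09:45–15:30.
03:45–06:45 \ B = 03:45–04:15, 05:15–06:45.
07:15–07:45: nothing removed.
08:45–15:45 \ B = 08:45–09:45, 15:30–15:45.

03:45–04:15, 05:15–06:45, 07:15–07:45, 08:45–09:45, 15:30–15:45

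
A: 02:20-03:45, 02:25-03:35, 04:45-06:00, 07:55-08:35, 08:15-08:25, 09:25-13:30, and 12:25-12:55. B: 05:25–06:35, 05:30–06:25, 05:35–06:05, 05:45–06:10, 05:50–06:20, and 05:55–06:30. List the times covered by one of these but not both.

First set merges to 02:20–03:45, 04:45–06:00, 07:55–08:35, 09:25–13:30.
Second set merges to 05:25–06:35.
Only in the first: 02:20–03:45, 04:45–05:25, 07:55–08:35, 09:25–13:30.
Only in the second: 06:00–06:35.
Together these are the periods covered by exactly one.

02:20–03:45, 04:45–05:25, 06:00–06:35, 07:55–08:35, 09:25–13:30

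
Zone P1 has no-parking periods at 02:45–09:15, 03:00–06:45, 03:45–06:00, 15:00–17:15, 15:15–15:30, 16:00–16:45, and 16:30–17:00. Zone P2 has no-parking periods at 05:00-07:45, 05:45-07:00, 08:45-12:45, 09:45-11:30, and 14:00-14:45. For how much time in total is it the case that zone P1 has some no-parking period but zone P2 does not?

First set merges to 02:45-09:15, 15:00-17:15.
Second set merges to 05:00-07:45, 08:45-12:45, 14:00-14:45.
A \ B = 02:45-05:00, 07:45-08:45, 15:00-17:15.
Total: 2 h 15 min + 1 h + 2 h 15 min = 5 h 30 min.

5 h 30 min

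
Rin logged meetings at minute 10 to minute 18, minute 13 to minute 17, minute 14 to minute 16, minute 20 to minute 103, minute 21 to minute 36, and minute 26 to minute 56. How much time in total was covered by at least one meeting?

Merged: minute 10 to minute 18, minute 20 to minute 103.
Lengths: 8 minutes + 83 minutes = 91 minutes.

91 minutes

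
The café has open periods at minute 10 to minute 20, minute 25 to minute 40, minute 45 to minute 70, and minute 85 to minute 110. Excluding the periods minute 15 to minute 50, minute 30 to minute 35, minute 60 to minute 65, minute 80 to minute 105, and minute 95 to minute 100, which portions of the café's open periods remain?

minute 10 to minute 15, minute 50 to minute 60, minute 65 to minute 70, minute 105 to minute 110

Second set merges to minute 15 to minute 50, minute 60 to minute 65, minute 80 to minute 105.
minute 10 to minute 20 minus B → minute 10 to minute 15.
minute 25 to minute 40: fully covered by B → removed.
minute 45 to minute 70 minus B → minute 50 to minute 60, minute 65 to minute 70.
minute 85 to minute 110 minus B → minute 105 to minute 110.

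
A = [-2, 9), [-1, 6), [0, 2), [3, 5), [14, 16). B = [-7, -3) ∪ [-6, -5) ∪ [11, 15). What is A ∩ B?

[14, 15)

A, merged: [-2, 9), [14, 16).
B, merged: [-7, -3), [11, 15).
[-2, 9) falls entirely outside B.
[14, 16) overlaps B on [14, 15).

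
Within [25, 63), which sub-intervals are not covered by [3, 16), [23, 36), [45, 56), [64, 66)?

[36, 45) ∪ [56, 63)

After merging, the occupied span is [3, 16), [23, 36), [45, 56), [64, 66).
Complement within [25, 63): [36, 45), [56, 63).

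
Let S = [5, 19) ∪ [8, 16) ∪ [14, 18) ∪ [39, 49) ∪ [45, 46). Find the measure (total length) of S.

Merged: [5, 19), [39, 49).
Lengths: 14 + 10 = 24.

24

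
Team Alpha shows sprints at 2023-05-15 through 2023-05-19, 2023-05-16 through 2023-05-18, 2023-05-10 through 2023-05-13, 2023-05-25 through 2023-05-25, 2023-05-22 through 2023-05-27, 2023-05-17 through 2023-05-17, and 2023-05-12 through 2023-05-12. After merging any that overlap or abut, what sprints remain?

2023-05-10 through 2023-05-13, 2023-05-15 through 2023-05-19, 2023-05-22 through 2023-05-27

Sort by start: 2023-05-10 through 2023-05-13, 2023-05-12 through 2023-05-12, 2023-05-15 through 2023-05-19, 2023-05-16 through 2023-05-18, 2023-05-17 through 2023-05-17, 2023-05-22 through 2023-05-27, 2023-05-25 through 2023-05-25.
2023-05-12 through 2023-05-12 overlaps/touches 2023-05-10 through 2023-05-13 → extend to 2023-05-10 through 2023-05-13.
2023-05-15 through 2023-05-19 is disjoint → start new block.
2023-05-16 through 2023-05-18 overlaps/touches 2023-05-15 through 2023-05-19 → extend to 2023-05-15 through 2023-05-19.
2023-05-17 through 2023-05-17 overlaps/touches 2023-05-15 through 2023-05-19 → extend to 2023-05-15 through 2023-05-19.
2023-05-22 through 2023-05-27 is disjoint → start new block.
2023-05-25 through 2023-05-25 overlaps/touches 2023-05-22 through 2023-05-27 → extend to 2023-05-22 through 2023-05-27.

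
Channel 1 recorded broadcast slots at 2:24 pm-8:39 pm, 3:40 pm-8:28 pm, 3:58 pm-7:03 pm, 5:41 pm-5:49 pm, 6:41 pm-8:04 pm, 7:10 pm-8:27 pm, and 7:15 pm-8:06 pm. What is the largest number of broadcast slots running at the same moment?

5

Sweep endpoints in order; track running count of active intervals.
Peak of 5 reached at 7:15 pm.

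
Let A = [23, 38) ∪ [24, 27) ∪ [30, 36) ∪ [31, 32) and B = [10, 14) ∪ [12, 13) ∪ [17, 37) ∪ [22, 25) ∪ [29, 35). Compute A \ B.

[37, 38)

First set merges to [23, 38).
Second set merges to [10, 14), [17, 37).
[23, 38) minus B → [37, 38).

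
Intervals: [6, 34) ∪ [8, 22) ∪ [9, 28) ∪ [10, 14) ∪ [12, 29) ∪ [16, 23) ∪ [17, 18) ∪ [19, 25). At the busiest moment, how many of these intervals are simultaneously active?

6

Sweep endpoints in order; track running count of active intervals.
Peak of 6 reached at 17.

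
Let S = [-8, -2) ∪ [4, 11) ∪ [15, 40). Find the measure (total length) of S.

38

Merged: [-8, -2), [4, 11), [15, 40).
Lengths: 6 + 7 + 25 = 38.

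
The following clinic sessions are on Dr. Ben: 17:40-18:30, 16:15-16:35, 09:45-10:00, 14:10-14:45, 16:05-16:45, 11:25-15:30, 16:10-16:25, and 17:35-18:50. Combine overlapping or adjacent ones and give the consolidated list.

09:45–10:00, 11:25–15:30, 16:05–16:45, 17:35–18:50

Sort by start: 09:45–10:00, 11:25–15:30, 14:10–14:45, 16:05–16:45, 16:10–16:25, 16:15–16:35, 17:35–18:50, 17:40–18:30.
11:25–15:30 is disjoint → start new block.
14:10–14:45 overlaps/touches 11:25–15:30 → extend to 11:25–15:30.
16:05–16:45 is disjoint → start new block.
16:10–16:25 overlaps/touches 16:05–16:45 → extend to 16:05–16:45.
16:15–16:35 overlaps/touches 16:05–16:45 → extend to 16:05–16:45.
17:35–18:50 is disjoint → start new block.
17:40–18:30 overlaps/touches 17:35–18:50 → extend to 17:35–18:50.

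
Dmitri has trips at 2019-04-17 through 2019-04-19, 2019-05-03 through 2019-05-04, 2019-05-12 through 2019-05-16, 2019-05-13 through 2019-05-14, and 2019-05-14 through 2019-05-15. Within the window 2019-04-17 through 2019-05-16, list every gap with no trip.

2019-04-20 through 2019-05-02, 2019-05-05 through 2019-05-11

The merged coverage is 2019-04-17 through 2019-04-19, 2019-05-03 through 2019-05-04, 2019-05-12 through 2019-05-16.
Uncovered inside 2019-04-17 through 2019-05-16: 2019-04-20 through 2019-05-02, 2019-05-05 through 2019-05-11.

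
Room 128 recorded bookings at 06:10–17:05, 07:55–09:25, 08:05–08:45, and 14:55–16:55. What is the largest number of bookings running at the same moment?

3

Walk the sorted start/end points keeping a running depth.
The depth first hits 3 at 08:05.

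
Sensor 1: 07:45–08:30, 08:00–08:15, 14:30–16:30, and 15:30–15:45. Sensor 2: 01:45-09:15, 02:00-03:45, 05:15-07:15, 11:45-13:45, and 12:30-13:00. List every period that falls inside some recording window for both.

07:45–08:30

First set merges to 07:45–08:30, 14:30–16:30.
Second set merges to 01:45–09:15, 11:45–13:45.
07:45–08:30 meets the second set on 07:45–08:30.
14:30–16:30: no overlap with the second set.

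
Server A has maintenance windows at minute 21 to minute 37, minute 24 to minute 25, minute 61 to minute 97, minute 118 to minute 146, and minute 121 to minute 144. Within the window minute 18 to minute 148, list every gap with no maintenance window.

minute 18 to minute 21, minute 37 to minute 61, minute 97 to minute 118, minute 146 to minute 148

After merging, the occupied span is minute 21 to minute 37, minute 61 to minute 97, minute 118 to minute 146.
Gaps within minute 18 to minute 148: minute 18 to minute 21, minute 37 to minute 61, minute 97 to minute 118, minute 146 to minute 148.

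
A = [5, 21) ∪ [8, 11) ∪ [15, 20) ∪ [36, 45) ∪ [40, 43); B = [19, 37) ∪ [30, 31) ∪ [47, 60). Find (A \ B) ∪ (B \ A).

[5, 19) ∪ [21, 36) ∪ [37, 45) ∪ [47, 60)

A, merged: [5, 21), [36, 45).
B, merged: [19, 37), [47, 60).
A but not B: [5, 19), [37, 45).
B but not A: [21, 36), [47, 60).
Combining gives A △ B.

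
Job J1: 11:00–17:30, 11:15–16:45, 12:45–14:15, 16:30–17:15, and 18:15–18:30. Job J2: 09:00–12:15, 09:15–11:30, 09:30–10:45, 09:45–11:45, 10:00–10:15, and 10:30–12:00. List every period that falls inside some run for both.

First set merges to 11:00-17:30, 18:15-18:30.
Second set merges to 09:00-12:15.
11:00-17:30 ∩ B → 11:00-12:15.
18:15-18:30 meets no B interval.

11:00-12:15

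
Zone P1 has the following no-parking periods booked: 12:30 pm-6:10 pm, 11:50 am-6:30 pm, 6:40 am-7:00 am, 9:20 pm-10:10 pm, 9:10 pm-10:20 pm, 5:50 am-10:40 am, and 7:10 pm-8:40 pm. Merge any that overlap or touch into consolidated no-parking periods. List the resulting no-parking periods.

Sort by start: 5:50 am–10:40 am, 6:40 am–7:00 am, 11:50 am–6:30 pm, 12:30 pm–6:10 pm, 7:10 pm–8:40 pm, 9:10 pm–10:20 pm, 9:20 pm–10:10 pm.
6:40 am–7:00 am overlaps/touches 5:50 am–10:40 am → extend to 5:50 am–10:40 am.
11:50 am–6:30 pm is disjoint → start new block.
12:30 pm–6:10 pm overlaps/touches 11:50 am–6:30 pm → extend to 11:50 am–6:30 pm.
7:10 pm–8:40 pm is disjoint → start new block.
9:10 pm–10:20 pm is disjoint → start new block.
9:20 pm–10:10 pm overlaps/touches 9:10 pm–10:20 pm → extend to 9:10 pm–10:20 pm.

5:50 am–10:40 am, 11:50 am–6:30 pm, 7:10 pm–8:40 pm, 9:10 pm–10:20 pm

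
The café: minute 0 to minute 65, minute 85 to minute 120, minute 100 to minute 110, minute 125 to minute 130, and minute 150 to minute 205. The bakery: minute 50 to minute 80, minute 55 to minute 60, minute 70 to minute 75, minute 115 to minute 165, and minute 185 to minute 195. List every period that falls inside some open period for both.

minute 50 to minute 65, minute 115 to minute 120, minute 125 to minute 130, minute 150 to minute 165, minute 185 to minute 195

Merge the first list: minute 0 to minute 65, minute 85 to minute 120, minute 125 to minute 130, minute 150 to minute 205.
Merge the second list: minute 50 to minute 80, minute 115 to minute 165, minute 185 to minute 195.
minute 0 to minute 65 meets the second set on minute 50 to minute 65.
minute 85 to minute 120 meets the second set on minute 115 to minute 120.
minute 125 to minute 130 meets the second set on minute 125 to minute 130.
minute 150 to minute 205 meets the second set on minute 150 to minute 165, minute 185 to minute 195.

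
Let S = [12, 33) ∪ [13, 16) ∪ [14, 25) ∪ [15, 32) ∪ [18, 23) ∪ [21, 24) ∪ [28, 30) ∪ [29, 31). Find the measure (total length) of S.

Merged: [12, 33).
Length: 21.

21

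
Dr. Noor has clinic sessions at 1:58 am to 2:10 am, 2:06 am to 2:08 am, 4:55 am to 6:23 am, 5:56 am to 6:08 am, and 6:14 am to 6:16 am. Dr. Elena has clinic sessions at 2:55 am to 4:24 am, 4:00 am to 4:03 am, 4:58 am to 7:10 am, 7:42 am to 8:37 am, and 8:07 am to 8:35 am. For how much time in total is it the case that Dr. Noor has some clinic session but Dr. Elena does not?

Merge the first list: 1:58 am–2:10 am, 4:55 am–6:23 am.
Merge the second list: 2:55 am–4:24 am, 4:58 am–7:10 am, 7:42 am–8:37 am.
A \ B = 1:58 am–2:10 am, 4:55 am–4:58 am.
Total: 12 min + 3 min = 15 min.

15 min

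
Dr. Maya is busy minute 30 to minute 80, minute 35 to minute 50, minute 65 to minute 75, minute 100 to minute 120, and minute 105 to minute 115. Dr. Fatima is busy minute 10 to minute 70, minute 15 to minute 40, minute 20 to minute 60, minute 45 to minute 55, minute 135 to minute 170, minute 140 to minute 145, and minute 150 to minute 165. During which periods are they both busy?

minute 30 to minute 70

First set merges to minute 30 to minute 80, minute 100 to minute 120.
Second set merges to minute 10 to minute 70, minute 135 to minute 170.
minute 30 to minute 80 meets the second set on minute 30 to minute 70.
minute 100 to minute 120: no overlap with the second set.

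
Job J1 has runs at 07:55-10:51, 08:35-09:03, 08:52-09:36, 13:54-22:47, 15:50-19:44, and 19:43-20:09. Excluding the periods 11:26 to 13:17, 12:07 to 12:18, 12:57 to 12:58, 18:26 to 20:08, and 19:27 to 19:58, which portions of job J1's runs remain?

Merge the first list: 07:55–10:51, 13:54–22:47.
Merge the second list: 11:26–13:17, 18:26–20:08.
07:55–10:51 is untouched.
13:54–22:47 with B removed leaves 13:54–18:26, 20:08–22:47.

07:55–10:51, 13:54–18:26, 20:08–22:47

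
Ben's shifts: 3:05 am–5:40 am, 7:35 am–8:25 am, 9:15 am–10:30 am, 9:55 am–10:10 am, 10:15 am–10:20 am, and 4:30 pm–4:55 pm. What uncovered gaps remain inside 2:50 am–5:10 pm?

2:50 am–3:05 am, 5:40 am–7:35 am, 8:25 am–9:15 am, 10:30 am–4:30 pm, 4:55 pm–5:10 pm

The merged coverage is 3:05 am–5:40 am, 7:35 am–8:25 am, 9:15 am–10:30 am, 4:30 pm–4:55 pm.
Complement within 2:50 am–5:10 pm: 2:50 am–3:05 am, 5:40 am–7:35 am, 8:25 am–9:15 am, 10:30 am–4:30 pm, 4:55 pm–5:10 pm.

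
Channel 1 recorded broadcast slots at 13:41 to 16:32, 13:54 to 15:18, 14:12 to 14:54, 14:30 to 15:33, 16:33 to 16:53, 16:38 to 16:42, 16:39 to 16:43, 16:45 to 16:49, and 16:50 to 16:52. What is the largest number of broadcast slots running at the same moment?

4

Sweep endpoints in order; track running count of active intervals.
Peak of 4 reached at 14:30.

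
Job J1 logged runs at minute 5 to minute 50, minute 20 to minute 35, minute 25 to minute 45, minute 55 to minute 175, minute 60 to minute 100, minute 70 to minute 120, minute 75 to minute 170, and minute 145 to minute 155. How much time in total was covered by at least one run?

Merged: minute 5 to minute 50, minute 55 to minute 175.
Lengths: 45 minutes + 120 minutes = 165 minutes.

165 minutes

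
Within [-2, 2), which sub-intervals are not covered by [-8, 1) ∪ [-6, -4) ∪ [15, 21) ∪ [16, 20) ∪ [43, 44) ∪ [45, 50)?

[1, 2)

After merging, the occupied span is [-8, 1), [15, 21), [43, 44), [45, 50).
Complement within [-2, 2): [1, 2).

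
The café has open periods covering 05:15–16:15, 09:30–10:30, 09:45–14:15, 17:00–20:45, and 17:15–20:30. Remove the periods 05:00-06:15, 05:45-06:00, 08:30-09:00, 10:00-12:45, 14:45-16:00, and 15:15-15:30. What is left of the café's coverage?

06:15–08:30, 09:00–10:00, 12:45–14:45, 16:00–16:15, 17:00–20:45

First set merges to 05:15–16:15, 17:00–20:45.
Second set merges to 05:00–06:15, 08:30–09:00, 10:00–12:45, 14:45–16:00.
05:15–16:15 \ B = 06:15–08:30, 09:00–10:00, 12:45–14:45, 16:00–16:15.
17:00–20:45: nothing removed.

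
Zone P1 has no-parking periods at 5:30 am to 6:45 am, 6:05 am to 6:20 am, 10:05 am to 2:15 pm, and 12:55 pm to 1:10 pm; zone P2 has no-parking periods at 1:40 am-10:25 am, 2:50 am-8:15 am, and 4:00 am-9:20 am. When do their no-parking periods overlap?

5:30 am–6:45 am, 10:05 am–10:25 am

A, merged: 5:30 am–6:45 am, 10:05 am–2:15 pm.
B, merged: 1:40 am–10:25 am.
5:30 am–6:45 am ∩ B → 5:30 am–6:45 am.
10:05 am–2:15 pm ∩ B → 10:05 am–10:25 am.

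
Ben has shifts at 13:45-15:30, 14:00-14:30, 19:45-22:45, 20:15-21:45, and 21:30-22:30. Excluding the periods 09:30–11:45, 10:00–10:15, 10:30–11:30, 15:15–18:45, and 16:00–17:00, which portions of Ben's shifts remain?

A, merged: 13:45-15:30, 19:45-22:45.
B, merged: 09:30-11:45, 15:15-18:45.
13:45-15:30 \ B = 13:45-15:15.
19:45-22:45: nothing removed.

13:45-15:15, 19:45-22:45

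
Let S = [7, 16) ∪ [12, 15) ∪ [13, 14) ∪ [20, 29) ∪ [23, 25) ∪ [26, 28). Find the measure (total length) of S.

18

Merged: [7, 16), [20, 29).
Lengths: 9 + 9 = 18.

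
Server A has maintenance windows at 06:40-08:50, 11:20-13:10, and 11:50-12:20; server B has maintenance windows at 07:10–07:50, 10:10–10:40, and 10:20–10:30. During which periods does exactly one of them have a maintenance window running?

06:40–07:10, 07:50–08:50, 10:10–10:40, 11:20–13:10

First set merges to 06:40–08:50, 11:20–13:10.
Second set merges to 07:10–07:50, 10:10–10:40.
A \ B = 06:40–07:10, 07:50–08:50, 11:20–13:10.
B \ A = 10:10–10:40.
Union of the two gives the symmetric difference.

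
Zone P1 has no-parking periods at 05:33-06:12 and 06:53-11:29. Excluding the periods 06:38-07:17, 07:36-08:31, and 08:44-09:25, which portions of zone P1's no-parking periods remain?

05:33–06:12 is untouched.
06:53–11:29 with B removed leaves 07:17–07:36, 08:31–08:44, 09:25–11:29.

05:33–06:12, 07:17–07:36, 08:31–08:44, 09:25–11:29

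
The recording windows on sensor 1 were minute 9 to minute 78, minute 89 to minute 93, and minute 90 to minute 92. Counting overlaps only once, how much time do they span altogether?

73 minutes

Merged: minute 9 to minute 78, minute 89 to minute 93.
Lengths: 69 minutes + 4 minutes = 73 minutes.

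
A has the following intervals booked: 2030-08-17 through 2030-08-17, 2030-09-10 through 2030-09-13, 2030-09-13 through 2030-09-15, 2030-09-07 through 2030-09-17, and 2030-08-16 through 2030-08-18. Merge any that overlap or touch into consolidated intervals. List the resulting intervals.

Sort by start: 2030-08-16 through 2030-08-18, 2030-08-17 through 2030-08-17, 2030-09-07 through 2030-09-17, 2030-09-10 through 2030-09-13, 2030-09-13 through 2030-09-15.
2030-08-17 through 2030-08-17 overlaps/touches 2030-08-16 through 2030-08-18 → extend to 2030-08-16 through 2030-08-18.
2030-09-07 through 2030-09-17 is disjoint → start new block.
2030-09-10 through 2030-09-13 overlaps/touches 2030-09-07 through 2030-09-17 → extend to 2030-09-07 through 2030-09-17.
2030-09-13 through 2030-09-15 overlaps/touches 2030-09-07 through 2030-09-17 → extend to 2030-09-07 through 2030-09-17.

2030-08-16 through 2030-08-18, 2030-09-07 through 2030-09-17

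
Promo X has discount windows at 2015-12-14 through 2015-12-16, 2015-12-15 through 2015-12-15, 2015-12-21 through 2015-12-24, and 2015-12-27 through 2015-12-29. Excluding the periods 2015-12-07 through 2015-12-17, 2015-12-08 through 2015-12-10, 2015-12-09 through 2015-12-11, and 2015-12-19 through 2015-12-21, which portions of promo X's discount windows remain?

First set merges to 2015-12-14 through 2015-12-16, 2015-12-21 through 2015-12-24, 2015-12-27 through 2015-12-29.
Second set merges to 2015-12-07 through 2015-12-17, 2015-12-19 through 2015-12-21.
2015-12-14 through 2015-12-16: entirely removed.
2015-12-21 through 2015-12-24 \ B = 2015-12-22 through 2015-12-24.
2015-12-27 through 2015-12-29: nothing removed.

2015-12-22 through 2015-12-24, 2015-12-27 through 2015-12-29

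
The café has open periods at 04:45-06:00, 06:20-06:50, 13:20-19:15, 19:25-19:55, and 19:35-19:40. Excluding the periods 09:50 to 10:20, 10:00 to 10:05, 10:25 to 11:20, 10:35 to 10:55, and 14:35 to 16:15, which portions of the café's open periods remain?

04:45-06:00, 06:20-06:50, 13:20-14:35, 16:15-19:15, 19:25-19:55

First set merges to 04:45-06:00, 06:20-06:50, 13:20-19:15, 19:25-19:55.
Second set merges to 09:50-10:20, 10:25-11:20, 14:35-16:15.
04:45-06:00 is untouched.
06:20-06:50 is untouched.
13:20-19:15 with B removed leaves 13:20-14:35, 16:15-19:15.
19:25-19:55 is untouched.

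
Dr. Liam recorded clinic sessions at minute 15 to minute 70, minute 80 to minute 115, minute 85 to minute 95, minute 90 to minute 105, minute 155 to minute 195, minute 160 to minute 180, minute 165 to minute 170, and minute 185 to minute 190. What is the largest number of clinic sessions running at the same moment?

3

At minute 90, 3 of the intervals are simultaneously active.
No point has more.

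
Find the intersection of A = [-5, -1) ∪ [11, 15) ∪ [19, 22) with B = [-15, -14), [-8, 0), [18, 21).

[-5, -1) ∪ [19, 21)

[-5, -1) overlaps B on [-5, -1).
[11, 15) falls entirely outside B.
[19, 22) overlaps B on [19, 21).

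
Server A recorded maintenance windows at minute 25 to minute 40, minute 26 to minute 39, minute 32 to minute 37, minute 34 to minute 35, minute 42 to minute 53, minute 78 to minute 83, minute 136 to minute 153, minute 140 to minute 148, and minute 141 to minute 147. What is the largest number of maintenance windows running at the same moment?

Walk the sorted start/end points keeping a running depth.
The depth first hits 4 at minute 34.

4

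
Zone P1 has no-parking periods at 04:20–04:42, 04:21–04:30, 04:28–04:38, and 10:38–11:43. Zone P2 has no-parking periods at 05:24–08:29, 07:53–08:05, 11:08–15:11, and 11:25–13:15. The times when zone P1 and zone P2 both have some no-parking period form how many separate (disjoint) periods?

Merge the first list: 04:20–04:42, 10:38–11:43.
Merge the second list: 05:24–08:29, 11:08–15:11.
A ∩ B = 11:08–11:43.
That is 1 disjoint piece.

1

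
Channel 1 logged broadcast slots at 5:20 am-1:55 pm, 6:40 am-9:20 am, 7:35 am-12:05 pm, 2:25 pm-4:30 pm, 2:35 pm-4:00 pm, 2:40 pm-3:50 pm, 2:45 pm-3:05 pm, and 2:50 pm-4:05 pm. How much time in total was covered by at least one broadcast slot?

10 h 40 min

Merged: 5:20 am–1:55 pm, 2:25 pm–4:30 pm.
Lengths: 8 h 35 min + 2 h 5 min = 10 h 40 min.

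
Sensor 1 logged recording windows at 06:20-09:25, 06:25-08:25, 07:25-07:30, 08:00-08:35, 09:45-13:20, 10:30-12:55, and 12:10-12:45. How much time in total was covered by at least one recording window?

Merged: 06:20-09:25, 09:45-13:20.
Lengths: 3 h 5 min + 3 h 35 min = 6 h 40 min.

6 h 40 min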